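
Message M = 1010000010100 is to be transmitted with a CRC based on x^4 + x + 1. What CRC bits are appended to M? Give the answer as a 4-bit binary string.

0010

Append 4 zeros: 10100000101000000. Divide by 10011 (XOR where the leading bit is 1):
  pos 0: 10100 XOR 10011 = 00111
  pos 2: 11100 XOR 10011 = 01111
  pos 3: 11110 XOR 10011 = 01101
  pos 4: 11011 XOR 10011 = 01000
  pos 5: 10000 XOR 10011 = 00011
  pos 8: 11100 XOR 10011 = 01111
  pos 9: 11110 XOR 10011 = 01101
  pos 10: 11010 XOR 10011 = 01001
  pos 11: 10010 XOR 10011 = 00001
Remainder (last 4 bits) = 0010. This is the CRC / FCS.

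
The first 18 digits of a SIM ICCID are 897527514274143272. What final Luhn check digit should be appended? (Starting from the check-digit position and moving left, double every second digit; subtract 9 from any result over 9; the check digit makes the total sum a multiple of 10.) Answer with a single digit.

Partial digits right→left: 2 7 2 3 4 1 4 7 2 4 1 5 7 2 5 7 9 8
Double every second digit counting from the check-digit position (so the 1st, 3rd, 5th, ... of the partial from the right).
  doubled (with −9 where >9): 4 4 8 8 4 2 5 1 9 → sum 45
  kept as-is: 7 3 1 7 4 5 2 7 8 → sum 44
Total = 45 + 44 = 89.
Check digit = (10 − (89 mod 10)) mod 10 = 1.

1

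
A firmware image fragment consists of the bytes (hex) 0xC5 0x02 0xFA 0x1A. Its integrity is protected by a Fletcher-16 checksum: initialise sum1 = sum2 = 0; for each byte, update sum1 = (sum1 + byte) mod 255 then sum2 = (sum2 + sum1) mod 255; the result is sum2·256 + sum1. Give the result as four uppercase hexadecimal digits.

2DDC

Running sums (mod 255):
  after byte 0 (0xC5): sum1=197, sum2=197
  after byte 1 (0x02): sum1=199, sum2=141
  after byte 2 (0xFA): sum1=194, sum2=80
  after byte 3 (0x1A): sum1=220, sum2=45
Checksum = sum2·256 + sum1 = 45·256 + 220 = 11740 = 0x2DDC.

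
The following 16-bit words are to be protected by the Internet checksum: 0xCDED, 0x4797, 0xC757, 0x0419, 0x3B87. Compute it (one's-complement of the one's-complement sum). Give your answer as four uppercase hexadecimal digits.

E382

One's-complement addition (fold any carry out of bit 15 back into bit 0):
  0xCDED + 0x4797 = 0x11584 → wrap carry → 0x1585
  0x1585 + 0xC757 = 0x0DCDC
  0xDCDC + 0x0419 = 0x0E0F5
  0xE0F5 + 0x3B87 = 0x11C7C → wrap carry → 0x1C7D
One's-complement sum = 0x1C7D.
Checksum = ~0x1C7D & 0xFFFF = 0xE382.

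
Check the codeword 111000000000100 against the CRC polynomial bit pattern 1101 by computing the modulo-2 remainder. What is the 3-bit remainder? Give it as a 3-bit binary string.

Modulo-2 division of 111000000000100 by 1101:
  pos 0: 1110 XOR 1101 = 0011
  pos 2: 1100 XOR 1101 = 0001
  pos 5: 1000 XOR 1101 = 0101
  pos 6: 1010 XOR 1101 = 0111
  pos 7: 1110 XOR 1101 = 0011
  pos 9: 1101 XOR 1101 = 0000
Remainder = 000 (zero — the frame passes the CRC check).

000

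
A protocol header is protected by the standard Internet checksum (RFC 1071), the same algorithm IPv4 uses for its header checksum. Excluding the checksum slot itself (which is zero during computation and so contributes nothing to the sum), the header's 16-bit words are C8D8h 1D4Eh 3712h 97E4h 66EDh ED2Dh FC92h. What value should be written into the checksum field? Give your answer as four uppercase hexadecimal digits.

FA33

One's-complement addition (fold any carry out of bit 15 back into bit 0):
  0xC8D8 + 0x1D4E = 0x0E626
  0xE626 + 0x3712 = 0x11D38 → wrap carry → 0x1D39
  0x1D39 + 0x97E4 = 0x0B51D
  0xB51D + 0x66ED = 0x11C0A → wrap carry → 0x1C0B
  0x1C0B + 0xED2D = 0x10938 → wrap carry → 0x0939
  0x0939 + 0xFC92 = 0x105CB → wrap carry → 0x05CC
One's-complement sum = 0x05CC.
Checksum = ~0x05CC & 0xFFFF = 0xFA33.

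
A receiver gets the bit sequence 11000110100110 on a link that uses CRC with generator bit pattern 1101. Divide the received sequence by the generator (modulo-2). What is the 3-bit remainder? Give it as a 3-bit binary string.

Modulo-2 division of 11000110100110 by 1101:
  pos 0: 1100 XOR 1101 = 0001
  pos 3: 1011 XOR 1101 = 0110
  pos 4: 1100 XOR 1101 = 0001
  pos 7: 1100 XOR 1101 = 0001
  pos 10: 1110 XOR 1101 = 0011
Remainder = 011 (nonzero — an error is detected).

011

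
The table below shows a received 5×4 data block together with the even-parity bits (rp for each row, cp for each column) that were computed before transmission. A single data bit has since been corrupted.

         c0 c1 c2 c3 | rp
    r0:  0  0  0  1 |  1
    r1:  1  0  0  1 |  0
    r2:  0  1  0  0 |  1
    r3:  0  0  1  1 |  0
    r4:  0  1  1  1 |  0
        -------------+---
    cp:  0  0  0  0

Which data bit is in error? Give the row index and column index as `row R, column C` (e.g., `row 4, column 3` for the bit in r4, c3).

Recompute each row's even parity and compare to rp:
  r0: data parity 1, sent rp 1 → ok
  r1: data parity 0, sent rp 0 → ok
  r2: data parity 1, sent rp 1 → ok
  r3: data parity 0, sent rp 0 → ok
  r4: data parity 1, sent rp 0 → mismatch
Recompute each column's even parity and compare to cp:
  c0: data parity 1, sent cp 0 → mismatch
  c1: data parity 0, sent cp 0 → ok
  c2: data parity 0, sent cp 0 → ok
  c3: data parity 0, sent cp 0 → ok
Exactly one row (r4) and one column (c0) fail → the flipped bit is at their intersection.

row 4, column 0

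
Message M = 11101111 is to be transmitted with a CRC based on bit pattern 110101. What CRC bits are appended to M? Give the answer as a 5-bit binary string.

Append 5 zeros: 1110111100000. Divide by 110101 (XOR where the leading bit is 1):
  pos 0: 111011 XOR 110101 = 001110
  pos 2: 111011 XOR 110101 = 001110
  pos 4: 111000 XOR 110101 = 001101
  pos 6: 110100 XOR 110101 = 000001
Remainder (last 5 bits) = 00010. This is the CRC / FCS.

00010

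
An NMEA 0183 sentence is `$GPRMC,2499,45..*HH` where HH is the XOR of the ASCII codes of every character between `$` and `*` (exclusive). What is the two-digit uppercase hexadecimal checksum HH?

XOR the ASCII codes of the payload characters:
  'G' = 0x47 → acc = 0x47
  'P' = 0x50 → acc = 0x17
  'R' = 0x52 → acc = 0x45
  'M' = 0x4D → acc = 0x08
  'C' = 0x43 → acc = 0x4B
  ',' = 0x2C → acc = 0x67
  '2' = 0x32 → acc = 0x55
  '4' = 0x34 → acc = 0x61
  '9' = 0x39 → acc = 0x58
  '9' = 0x39 → acc = 0x61
  ',' = 0x2C → acc = 0x4D
  '4' = 0x34 → acc = 0x79
  '5' = 0x35 → acc = 0x4C
  '.' = 0x2E → acc = 0x62
  '.' = 0x2E → acc = 0x4C
Checksum = 0x4C.

4C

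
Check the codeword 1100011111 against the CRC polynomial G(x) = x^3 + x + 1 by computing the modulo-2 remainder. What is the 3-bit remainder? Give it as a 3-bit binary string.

Modulo-2 division of 1100011111 by 1011:
  pos 0: 1100 XOR 1011 = 0111
  pos 1: 1110 XOR 1011 = 0101
  pos 2: 1011 XOR 1011 = 0000
  pos 6: 1111 XOR 1011 = 0100
Remainder = 100 (nonzero — an error is detected).

100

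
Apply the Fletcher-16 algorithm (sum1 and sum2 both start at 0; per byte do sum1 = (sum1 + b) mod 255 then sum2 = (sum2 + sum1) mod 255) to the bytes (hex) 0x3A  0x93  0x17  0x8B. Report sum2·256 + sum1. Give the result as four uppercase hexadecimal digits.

5D70

Running sums (mod 255):
  after byte 0 (0x3A): sum1=58, sum2=58
  after byte 1 (0x93): sum1=205, sum2=8
  after byte 2 (0x17): sum1=228, sum2=236
  after byte 3 (0x8B): sum1=112, sum2=93
Checksum = sum2·256 + sum1 = 93·256 + 112 = 23920 = 0x5D70.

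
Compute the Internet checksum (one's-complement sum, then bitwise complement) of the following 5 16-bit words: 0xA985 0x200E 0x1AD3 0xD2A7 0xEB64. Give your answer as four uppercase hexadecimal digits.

5D8C

One's-complement addition (fold any carry out of bit 15 back into bit 0):
  0xA985 + 0x200E = 0x0C993
  0xC993 + 0x1AD3 = 0x0E466
  0xE466 + 0xD2A7 = 0x1B70D → wrap carry → 0xB70E
  0xB70E + 0xEB64 = 0x1A272 → wrap carry → 0xA273
One's-complement sum = 0xA273.
Checksum = ~0xA273 & 0xFFFF = 0x5D8C.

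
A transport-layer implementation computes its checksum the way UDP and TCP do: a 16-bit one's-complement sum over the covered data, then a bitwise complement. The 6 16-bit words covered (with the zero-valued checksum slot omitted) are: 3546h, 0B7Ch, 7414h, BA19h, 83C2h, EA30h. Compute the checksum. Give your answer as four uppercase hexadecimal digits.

One's-complement addition (fold any carry out of bit 15 back into bit 0):
  0x3546 + 0x0B7C = 0x040C2
  0x40C2 + 0x7414 = 0x0B4D6
  0xB4D6 + 0xBA19 = 0x16EEF → wrap carry → 0x6EF0
  0x6EF0 + 0x83C2 = 0x0F2B2
  0xF2B2 + 0xEA30 = 0x1DCE2 → wrap carry → 0xDCE3
One's-complement sum = 0xDCE3.
Checksum = ~0xDCE3 & 0xFFFF = 0x231C.

231C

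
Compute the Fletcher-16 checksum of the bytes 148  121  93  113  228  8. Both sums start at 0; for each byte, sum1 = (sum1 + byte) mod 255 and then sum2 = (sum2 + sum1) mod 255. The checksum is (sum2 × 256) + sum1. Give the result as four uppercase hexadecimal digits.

76C9

Running sums (mod 255):
  after byte 0 (148): sum1=148, sum2=148
  after byte 1 (121): sum1=14, sum2=162
  after byte 2 (93): sum1=107, sum2=14
  after byte 3 (113): sum1=220, sum2=234
  after byte 4 (228): sum1=193, sum2=172
  after byte 5 (8): sum1=201, sum2=118
Checksum = sum2·256 + sum1 = 118·256 + 201 = 30409 = 0x76C9.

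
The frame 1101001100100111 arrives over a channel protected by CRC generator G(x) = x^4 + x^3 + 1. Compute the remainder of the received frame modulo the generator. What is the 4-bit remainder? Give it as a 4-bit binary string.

1001

Modulo-2 division of 1101001100100111 by 11001:
  pos 0: 11010 XOR 11001 = 00011
  pos 3: 11011 XOR 11001 = 00010
  pos 6: 10001 XOR 11001 = 01000
  pos 7: 10000 XOR 11001 = 01001
  pos 8: 10010 XOR 11001 = 01011
  pos 9: 10111 XOR 11001 = 01110
  pos 10: 11101 XOR 11001 = 00100
Remainder = 1001 (nonzero — an error is detected).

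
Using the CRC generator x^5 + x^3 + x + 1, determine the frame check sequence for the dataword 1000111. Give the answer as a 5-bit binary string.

10111

Append 5 zeros: 100011100000. Divide by 101011 (XOR where the leading bit is 1):
  pos 0: 100011 XOR 101011 = 001000
  pos 2: 100010 XOR 101011 = 001001
  pos 4: 100100 XOR 101011 = 001111
  pos 6: 111100 XOR 101011 = 010111
Remainder (last 5 bits) = 10111. This is the CRC / FCS.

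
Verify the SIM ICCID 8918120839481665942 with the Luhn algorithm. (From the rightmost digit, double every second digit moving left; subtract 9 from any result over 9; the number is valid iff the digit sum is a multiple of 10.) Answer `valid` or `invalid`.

From the right, keep odd positions and double even positions (subtract 9 from any doubled value over 9):
  doubled (positions 2,4,...): 8 1 3 7 9 7 4 7 9 → sum 55
  kept (positions 1,3,...): 2 9 6 1 4 3 0 1 1 8 → sum 35
Total = 90.
90 mod 10 = 0, so the number is valid.

valid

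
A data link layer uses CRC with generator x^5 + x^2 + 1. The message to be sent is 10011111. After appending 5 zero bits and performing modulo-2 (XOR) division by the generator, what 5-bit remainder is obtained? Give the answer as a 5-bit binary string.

00010

Append 5 zeros: 1001111100000. Divide by 100101 (XOR where the leading bit is 1):
  pos 0: 100111 XOR 100101 = 000010
  pos 4: 101100 XOR 100101 = 001001
  pos 6: 100100 XOR 100101 = 000001
Remainder (last 5 bits) = 00010. This is the CRC / FCS.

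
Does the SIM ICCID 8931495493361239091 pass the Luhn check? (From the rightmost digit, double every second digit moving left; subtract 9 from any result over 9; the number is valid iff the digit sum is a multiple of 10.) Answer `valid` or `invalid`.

invalid

From the right, keep odd positions and double even positions (subtract 9 from any doubled value over 9):
  doubled (positions 2,4,...): 9 9 4 3 6 8 9 2 9 → sum 59
  kept (positions 1,3,...): 1 0 3 1 3 9 5 4 3 8 → sum 37
Total = 96.
96 mod 10 = 6, so the number is invalid.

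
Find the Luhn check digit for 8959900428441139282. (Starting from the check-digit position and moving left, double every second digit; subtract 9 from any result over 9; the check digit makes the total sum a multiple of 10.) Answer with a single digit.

3

Partial digits right→left: 2 8 2 9 3 1 1 4 4 8 2 4 0 0 9 9 5 9 8
Double every second digit counting from the check-digit position (so the 1st, 3rd, 5th, ... of the partial from the right).
  doubled (with −9 where >9): 4 4 6 2 8 4 0 9 1 7 → sum 45
  kept as-is: 8 9 1 4 8 4 0 9 9 → sum 52
Total = 45 + 52 = 97.
Check digit = (10 − (97 mod 10)) mod 10 = 3.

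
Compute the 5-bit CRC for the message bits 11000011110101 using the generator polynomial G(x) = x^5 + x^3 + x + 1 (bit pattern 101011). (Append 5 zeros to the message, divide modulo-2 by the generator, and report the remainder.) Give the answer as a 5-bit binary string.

Append 5 zeros: 1100001111010100000. Divide by 101011 (XOR where the leading bit is 1):
  pos 0: 110000 XOR 101011 = 011011
  pos 1: 110111 XOR 101011 = 011100
  pos 2: 111001 XOR 101011 = 010010
  pos 3: 100101 XOR 101011 = 001110
  pos 5: 111010 XOR 101011 = 010001
  pos 6: 100011 XOR 101011 = 001000
  pos 8: 100001 XOR 101011 = 001010
  pos 10: 101000 XOR 101011 = 000011
Remainder (last 5 bits) = 11000. This is the CRC / FCS.

11000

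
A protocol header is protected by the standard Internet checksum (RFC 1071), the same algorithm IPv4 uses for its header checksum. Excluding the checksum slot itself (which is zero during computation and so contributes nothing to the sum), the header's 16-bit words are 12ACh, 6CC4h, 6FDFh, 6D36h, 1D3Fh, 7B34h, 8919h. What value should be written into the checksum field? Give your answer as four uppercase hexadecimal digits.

One's-complement addition (fold any carry out of bit 15 back into bit 0):
  0x12AC + 0x6CC4 = 0x07F70
  0x7F70 + 0x6FDF = 0x0EF4F
  0xEF4F + 0x6D36 = 0x15C85 → wrap carry → 0x5C86
  0x5C86 + 0x1D3F = 0x079C5
  0x79C5 + 0x7B34 = 0x0F4F9
  0xF4F9 + 0x8919 = 0x17E12 → wrap carry → 0x7E13
One's-complement sum = 0x7E13.
Checksum = ~0x7E13 & 0xFFFF = 0x81EC.

81EC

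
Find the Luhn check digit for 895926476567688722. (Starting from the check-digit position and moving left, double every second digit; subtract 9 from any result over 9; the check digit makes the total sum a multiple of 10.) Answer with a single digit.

Partial digits right→left: 2 2 7 8 8 6 7 6 5 6 7 4 6 2 9 5 9 8
Double every second digit counting from the check-digit position (so the 1st, 3rd, 5th, ... of the partial from the right).
  doubled (with −9 where >9): 4 5 7 5 1 5 3 9 9 → sum 48
  kept as-is: 2 8 6 6 6 4 2 5 8 → sum 47
Total = 48 + 47 = 95.
Check digit = (10 − (95 mod 10)) mod 10 = 5.

5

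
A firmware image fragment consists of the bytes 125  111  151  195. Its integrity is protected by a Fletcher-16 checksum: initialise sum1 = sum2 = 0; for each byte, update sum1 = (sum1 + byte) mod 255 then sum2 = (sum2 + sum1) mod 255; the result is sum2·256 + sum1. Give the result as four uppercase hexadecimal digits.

3748

Running sums (mod 255):
  after byte 0 (125): sum1=125, sum2=125
  after byte 1 (111): sum1=236, sum2=106
  after byte 2 (151): sum1=132, sum2=238
  after byte 3 (195): sum1=72, sum2=55
Checksum = sum2·256 + sum1 = 55·256 + 72 = 14152 = 0x3748.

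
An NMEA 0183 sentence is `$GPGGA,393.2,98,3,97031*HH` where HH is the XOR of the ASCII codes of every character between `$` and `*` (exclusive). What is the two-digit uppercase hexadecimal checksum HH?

7D

XOR the ASCII codes of the payload characters:
  'G' = 0x47 → acc = 0x47
  'P' = 0x50 → acc = 0x17
  'G' = 0x47 → acc = 0x50
  'G' = 0x47 → acc = 0x17
  'A' = 0x41 → acc = 0x56
  ',' = 0x2C → acc = 0x7A
  '3' = 0x33 → acc = 0x49
  '9' = 0x39 → acc = 0x70
  '3' = 0x33 → acc = 0x43
  '.' = 0x2E → acc = 0x6D
  '2' = 0x32 → acc = 0x5F
  ',' = 0x2C → acc = 0x73
  '9' = 0x39 → acc = 0x4A
  '8' = 0x38 → acc = 0x72
  ',' = 0x2C → acc = 0x5E
  '3' = 0x33 → acc = 0x6D
  ',' = 0x2C → acc = 0x41
  '9' = 0x39 → acc = 0x78
  '7' = 0x37 → acc = 0x4F
  '0' = 0x30 → acc = 0x7F
  '3' = 0x33 → acc = 0x4C
  '1' = 0x31 → acc = 0x7D
Checksum = 0x7D.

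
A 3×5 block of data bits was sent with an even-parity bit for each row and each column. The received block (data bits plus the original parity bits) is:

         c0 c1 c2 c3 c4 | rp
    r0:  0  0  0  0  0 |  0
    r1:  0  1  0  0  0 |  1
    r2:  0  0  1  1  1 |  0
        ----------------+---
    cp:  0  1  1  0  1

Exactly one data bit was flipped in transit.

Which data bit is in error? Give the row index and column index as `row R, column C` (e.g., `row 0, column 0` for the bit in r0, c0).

Recompute each row's even parity and compare to rp:
  r0: data parity 0, sent rp 0 → ok
  r1: data parity 1, sent rp 1 → ok
  r2: data parity 1, sent rp 0 → mismatch
Recompute each column's even parity and compare to cp:
  c0: data parity 0, sent cp 0 → ok
  c1: data parity 1, sent cp 1 → ok
  c2: data parity 1, sent cp 1 → ok
  c3: data parity 1, sent cp 0 → mismatch
  c4: data parity 1, sent cp 1 → ok
Exactly one row (r2) and one column (c3) fail → the flipped bit is at their intersection.

row 2, column 3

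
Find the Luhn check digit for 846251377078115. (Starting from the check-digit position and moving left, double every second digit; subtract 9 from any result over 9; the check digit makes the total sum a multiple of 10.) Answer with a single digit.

7

Partial digits right→left: 5 1 1 8 7 0 7 7 3 1 5 2 6 4 8
Double every second digit counting from the check-digit position (so the 1st, 3rd, 5th, ... of the partial from the right).
  doubled (with −9 where >9): 1 2 5 5 6 1 3 7 → sum 30
  kept as-is: 1 8 0 7 1 2 4 → sum 23
Total = 30 + 23 = 53.
Check digit = (10 − (53 mod 10)) mod 10 = 7.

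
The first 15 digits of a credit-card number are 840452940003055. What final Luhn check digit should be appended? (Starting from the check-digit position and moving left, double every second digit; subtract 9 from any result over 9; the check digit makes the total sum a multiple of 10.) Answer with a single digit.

Partial digits right→left: 5 5 0 3 0 0 0 4 9 2 5 4 0 4 8
Double every second digit counting from the check-digit position (so the 1st, 3rd, 5th, ... of the partial from the right).
  doubled (with −9 where >9): 1 0 0 0 9 1 0 7 → sum 18
  kept as-is: 5 3 0 4 2 4 4 → sum 22
Total = 18 + 22 = 40.
Check digit = (10 − (40 mod 10)) mod 10 = 0.

0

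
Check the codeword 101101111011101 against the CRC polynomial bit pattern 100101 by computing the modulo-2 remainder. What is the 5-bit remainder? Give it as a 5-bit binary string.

Modulo-2 division of 101101111011101 by 100101:
  pos 0: 101101 XOR 100101 = 001000
  pos 2: 100011 XOR 100101 = 000110
  pos 5: 110101 XOR 100101 = 010000
  pos 6: 100001 XOR 100101 = 000100
  pos 9: 100101 XOR 100101 = 000000
Remainder = 00000 (zero — the frame passes the CRC check).

00000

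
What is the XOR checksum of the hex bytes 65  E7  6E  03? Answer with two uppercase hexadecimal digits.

EF

XOR the bytes together:
  start with 0x65
  0x65 ⊕ 0xE7 = 0x82
  0x82 ⊕ 0x6E = 0xEC
  0xEC ⊕ 0x03 = 0xEF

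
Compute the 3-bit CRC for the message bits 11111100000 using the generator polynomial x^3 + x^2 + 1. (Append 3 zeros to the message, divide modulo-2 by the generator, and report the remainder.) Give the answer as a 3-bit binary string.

001

Append 3 zeros: 11111100000000. Divide by 1101 (XOR where the leading bit is 1):
  pos 0: 1111 XOR 1101 = 0010
  pos 2: 1011 XOR 1101 = 0110
  pos 3: 1100 XOR 1101 = 0001
  pos 6: 1000 XOR 1101 = 0101
  pos 7: 1010 XOR 1101 = 0111
  pos 8: 1110 XOR 1101 = 0011
  pos 10: 1100 XOR 1101 = 0001
Remainder (last 3 bits) = 001. This is the CRC / FCS.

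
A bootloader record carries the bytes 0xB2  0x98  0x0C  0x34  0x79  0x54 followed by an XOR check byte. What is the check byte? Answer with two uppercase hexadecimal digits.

XOR the bytes together:
  start with 0xB2
  0xB2 ⊕ 0x98 = 0x2A
  0x2A ⊕ 0x0C = 0x26
  0x26 ⊕ 0x34 = 0x12
  0x12 ⊕ 0x79 = 0x6B
  0x6B ⊕ 0x54 = 0x3F

3F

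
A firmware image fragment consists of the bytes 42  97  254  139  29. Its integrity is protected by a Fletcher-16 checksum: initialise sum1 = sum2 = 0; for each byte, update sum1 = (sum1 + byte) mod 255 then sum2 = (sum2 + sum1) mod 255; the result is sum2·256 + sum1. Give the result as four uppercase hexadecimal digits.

Running sums (mod 255):
  after byte 0 (42): sum1=42, sum2=42
  after byte 1 (97): sum1=139, sum2=181
  after byte 2 (254): sum1=138, sum2=64
  after byte 3 (139): sum1=22, sum2=86
  after byte 4 (29): sum1=51, sum2=137
Checksum = sum2·256 + sum1 = 137·256 + 51 = 35123 = 0x8933.

8933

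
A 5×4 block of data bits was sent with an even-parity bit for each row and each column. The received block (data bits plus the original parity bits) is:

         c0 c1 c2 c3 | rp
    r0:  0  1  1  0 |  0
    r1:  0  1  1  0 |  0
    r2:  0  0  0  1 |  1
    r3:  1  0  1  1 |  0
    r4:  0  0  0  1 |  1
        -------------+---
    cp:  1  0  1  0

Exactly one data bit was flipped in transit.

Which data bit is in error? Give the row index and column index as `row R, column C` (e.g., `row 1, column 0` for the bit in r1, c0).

Recompute each row's even parity and compare to rp:
  r0: data parity 0, sent rp 0 → ok
  r1: data parity 0, sent rp 0 → ok
  r2: data parity 1, sent rp 1 → ok
  r3: data parity 1, sent rp 0 → mismatch
  r4: data parity 1, sent rp 1 → ok
Recompute each column's even parity and compare to cp:
  c0: data parity 1, sent cp 1 → ok
  c1: data parity 0, sent cp 0 → ok
  c2: data parity 1, sent cp 1 → ok
  c3: data parity 1, sent cp 0 → mismatch
Exactly one row (r3) and one column (c3) fail → the flipped bit is at their intersection.

row 3, column 3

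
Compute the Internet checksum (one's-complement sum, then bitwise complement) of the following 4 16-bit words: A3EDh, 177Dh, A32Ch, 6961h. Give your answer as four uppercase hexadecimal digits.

One's-complement addition (fold any carry out of bit 15 back into bit 0):
  0xA3ED + 0x177D = 0x0BB6A
  0xBB6A + 0xA32C = 0x15E96 → wrap carry → 0x5E97
  0x5E97 + 0x6961 = 0x0C7F8
One's-complement sum = 0xC7F8.
Checksum = ~0xC7F8 & 0xFFFF = 0x3807.

3807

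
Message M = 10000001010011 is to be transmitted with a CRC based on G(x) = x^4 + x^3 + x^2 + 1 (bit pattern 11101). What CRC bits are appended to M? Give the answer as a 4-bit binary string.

1000

Append 4 zeros: 100000010100110000. Divide by 11101 (XOR where the leading bit is 1):
  pos 0: 10000 XOR 11101 = 01101
  pos 1: 11010 XOR 11101 = 00111
  pos 3: 11101 XOR 11101 = 00000
  pos 9: 10011 XOR 11101 = 01110
  pos 10: 11100 XOR 11101 = 00001
Remainder (last 4 bits) = 1000. This is the CRC / FCS.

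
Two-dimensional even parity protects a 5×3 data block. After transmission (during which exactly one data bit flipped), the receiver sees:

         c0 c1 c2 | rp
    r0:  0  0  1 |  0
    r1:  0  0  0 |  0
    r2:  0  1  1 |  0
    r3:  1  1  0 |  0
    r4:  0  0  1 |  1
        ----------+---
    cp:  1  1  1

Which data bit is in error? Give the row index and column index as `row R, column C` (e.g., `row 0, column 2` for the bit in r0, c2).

row 0, column 1

Recompute each row's even parity and compare to rp:
  r0: data parity 1, sent rp 0 → mismatch
  r1: data parity 0, sent rp 0 → ok
  r2: data parity 0, sent rp 0 → ok
  r3: data parity 0, sent rp 0 → ok
  r4: data parity 1, sent rp 1 → ok
Recompute each column's even parity and compare to cp:
  c0: data parity 1, sent cp 1 → ok
  c1: data parity 0, sent cp 1 → mismatch
  c2: data parity 1, sent cp 1 → ok
Exactly one row (r0) and one column (c1) fail → the flipped bit is at their intersection.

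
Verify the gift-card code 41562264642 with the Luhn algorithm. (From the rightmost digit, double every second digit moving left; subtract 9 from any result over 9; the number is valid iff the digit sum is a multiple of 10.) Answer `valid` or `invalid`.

From the right, keep odd positions and double even positions (subtract 9 from any doubled value over 9):
  doubled (positions 2,4,...): 8 8 4 3 2 → sum 25
  kept (positions 1,3,...): 2 6 6 2 5 4 → sum 25
Total = 50.
50 mod 10 = 0, so the number is valid.

valid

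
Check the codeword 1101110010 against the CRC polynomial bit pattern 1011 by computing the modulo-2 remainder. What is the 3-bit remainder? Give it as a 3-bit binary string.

000

Modulo-2 division of 1101110010 by 1011:
  pos 0: 1101 XOR 1011 = 0110
  pos 1: 1101 XOR 1011 = 0110
  pos 2: 1101 XOR 1011 = 0110
  pos 3: 1100 XOR 1011 = 0111
  pos 4: 1110 XOR 1011 = 0101
  pos 5: 1011 XOR 1011 = 0000
Remainder = 000 (zero — the frame passes the CRC check).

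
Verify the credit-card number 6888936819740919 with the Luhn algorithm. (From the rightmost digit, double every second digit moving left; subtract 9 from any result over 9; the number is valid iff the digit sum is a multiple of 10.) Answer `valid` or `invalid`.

invalid

From the right, keep odd positions and double even positions (subtract 9 from any doubled value over 9):
  doubled (positions 2,4,...): 2 0 5 2 3 9 7 3 → sum 31
  kept (positions 1,3,...): 9 9 4 9 8 3 8 8 → sum 58
Total = 89.
89 mod 10 = 9, so the number is invalid.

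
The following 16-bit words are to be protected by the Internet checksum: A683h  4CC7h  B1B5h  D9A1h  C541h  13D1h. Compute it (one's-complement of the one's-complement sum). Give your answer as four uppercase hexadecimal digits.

One's-complement addition (fold any carry out of bit 15 back into bit 0):
  0xA683 + 0x4CC7 = 0x0F34A
  0xF34A + 0xB1B5 = 0x1A4FF → wrap carry → 0xA500
  0xA500 + 0xD9A1 = 0x17EA1 → wrap carry → 0x7EA2
  0x7EA2 + 0xC541 = 0x143E3 → wrap carry → 0x43E4
  0x43E4 + 0x13D1 = 0x057B5
One's-complement sum = 0x57B5.
Checksum = ~0x57B5 & 0xFFFF = 0xA84A.

A84A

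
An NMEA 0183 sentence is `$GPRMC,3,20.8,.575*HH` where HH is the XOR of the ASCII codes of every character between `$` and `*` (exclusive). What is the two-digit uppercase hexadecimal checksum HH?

XOR the ASCII codes of the payload characters:
  'G' = 0x47 → acc = 0x47
  'P' = 0x50 → acc = 0x17
  'R' = 0x52 → acc = 0x45
  'M' = 0x4D → acc = 0x08
  'C' = 0x43 → acc = 0x4B
  ',' = 0x2C → acc = 0x67
  '3' = 0x33 → acc = 0x54
  ',' = 0x2C → acc = 0x78
  '2' = 0x32 → acc = 0x4A
  '0' = 0x30 → acc = 0x7A
  '.' = 0x2E → acc = 0x54
  '8' = 0x38 → acc = 0x6C
  ',' = 0x2C → acc = 0x40
  '.' = 0x2E → acc = 0x6E
  '5' = 0x35 → acc = 0x5B
  '7' = 0x37 → acc = 0x6C
  '5' = 0x35 → acc = 0x59
Checksum = 0x59.

59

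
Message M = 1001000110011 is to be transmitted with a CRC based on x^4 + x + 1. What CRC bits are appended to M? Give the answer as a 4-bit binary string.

0101

Append 4 zeros: 10010001100110000. Divide by 10011 (XOR where the leading bit is 1):
  pos 0: 10010 XOR 10011 = 00001
  pos 4: 10011 XOR 10011 = 00000
  pos 11: 11000 XOR 10011 = 01011
  pos 12: 10110 XOR 10011 = 00101
Remainder (last 4 bits) = 0101. This is the CRC / FCS.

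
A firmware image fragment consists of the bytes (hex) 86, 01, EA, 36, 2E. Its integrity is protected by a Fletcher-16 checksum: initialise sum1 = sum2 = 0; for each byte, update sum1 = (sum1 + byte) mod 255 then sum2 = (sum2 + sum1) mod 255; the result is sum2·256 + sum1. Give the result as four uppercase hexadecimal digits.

Running sums (mod 255):
  after byte 0 (86): sum1=134, sum2=134
  after byte 1 (01): sum1=135, sum2=14
  after byte 2 (EA): sum1=114, sum2=128
  after byte 3 (36): sum1=168, sum2=41
  after byte 4 (2E): sum1=214, sum2=0
Checksum = sum2·256 + sum1 = 0·256 + 214 = 214 = 0x00D6.

00D6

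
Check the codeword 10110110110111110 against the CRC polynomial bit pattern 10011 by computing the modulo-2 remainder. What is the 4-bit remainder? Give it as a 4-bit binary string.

Modulo-2 division of 10110110110111110 by 10011:
  pos 0: 10110 XOR 10011 = 00101
  pos 2: 10111 XOR 10011 = 00100
  pos 4: 10001 XOR 10011 = 00010
  pos 7: 10101 XOR 10011 = 00110
  pos 9: 11011 XOR 10011 = 01000
  pos 10: 10001 XOR 10011 = 00010
Remainder = 1010 (nonzero — an error is detected).

1010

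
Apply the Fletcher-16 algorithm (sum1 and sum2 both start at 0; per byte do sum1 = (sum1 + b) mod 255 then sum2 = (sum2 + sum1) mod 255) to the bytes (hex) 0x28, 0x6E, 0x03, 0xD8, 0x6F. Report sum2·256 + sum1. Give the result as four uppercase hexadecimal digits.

ACE1

Running sums (mod 255):
  after byte 0 (0x28): sum1=40, sum2=40
  after byte 1 (0x6E): sum1=150, sum2=190
  after byte 2 (0x03): sum1=153, sum2=88
  after byte 3 (0xD8): sum1=114, sum2=202
  after byte 4 (0x6F): sum1=225, sum2=172
Checksum = sum2·256 + sum1 = 172·256 + 225 = 44257 = 0xACE1.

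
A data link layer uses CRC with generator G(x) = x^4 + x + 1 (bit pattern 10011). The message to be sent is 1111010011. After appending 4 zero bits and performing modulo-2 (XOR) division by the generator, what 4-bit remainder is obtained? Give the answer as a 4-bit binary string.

1011

Append 4 zeros: 11110100110000. Divide by 10011 (XOR where the leading bit is 1):
  pos 0: 11110 XOR 10011 = 01101
  pos 1: 11011 XOR 10011 = 01000
  pos 2: 10000 XOR 10011 = 00011
  pos 5: 11011 XOR 10011 = 01000
  pos 6: 10000 XOR 10011 = 00011
  pos 9: 11000 XOR 10011 = 01011
Remainder (last 4 bits) = 1011. This is the CRC / FCS.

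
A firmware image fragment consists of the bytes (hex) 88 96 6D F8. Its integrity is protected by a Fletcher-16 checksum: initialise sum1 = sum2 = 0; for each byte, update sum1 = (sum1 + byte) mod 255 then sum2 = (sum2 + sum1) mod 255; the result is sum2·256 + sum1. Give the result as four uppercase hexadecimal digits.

B985

Running sums (mod 255):
  after byte 0 (88): sum1=136, sum2=136
  after byte 1 (96): sum1=31, sum2=167
  after byte 2 (6D): sum1=140, sum2=52
  after byte 3 (F8): sum1=133, sum2=185
Checksum = sum2·256 + sum1 = 185·256 + 133 = 47493 = 0xB985.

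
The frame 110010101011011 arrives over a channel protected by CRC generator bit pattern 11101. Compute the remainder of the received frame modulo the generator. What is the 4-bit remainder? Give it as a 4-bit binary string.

Modulo-2 division of 110010101011011 by 11101:
  pos 0: 11001 XOR 11101 = 00100
  pos 2: 10001 XOR 11101 = 01100
  pos 3: 11000 XOR 11101 = 00101
  pos 5: 10110 XOR 11101 = 01011
  pos 6: 10111 XOR 11101 = 01010
  pos 7: 10101 XOR 11101 = 01000
  pos 8: 10000 XOR 11101 = 01101
  pos 9: 11011 XOR 11101 = 00110
Remainder = 1101 (nonzero — an error is detected).

1101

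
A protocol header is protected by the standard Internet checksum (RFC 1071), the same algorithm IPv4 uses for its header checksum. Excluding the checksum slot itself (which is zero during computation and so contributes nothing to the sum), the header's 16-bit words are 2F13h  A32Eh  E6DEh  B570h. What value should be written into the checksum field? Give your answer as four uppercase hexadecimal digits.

916E

One's-complement addition (fold any carry out of bit 15 back into bit 0):
  0x2F13 + 0xA32E = 0x0D241
  0xD241 + 0xE6DE = 0x1B91F → wrap carry → 0xB920
  0xB920 + 0xB570 = 0x16E90 → wrap carry → 0x6E91
One's-complement sum = 0x6E91.
Checksum = ~0x6E91 & 0xFFFF = 0x916E.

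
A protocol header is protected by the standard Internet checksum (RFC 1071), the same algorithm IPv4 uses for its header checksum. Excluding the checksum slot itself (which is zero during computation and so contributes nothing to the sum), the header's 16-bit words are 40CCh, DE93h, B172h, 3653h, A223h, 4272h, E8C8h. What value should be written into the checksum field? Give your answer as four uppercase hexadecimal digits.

2B7B

One's-complement addition (fold any carry out of bit 15 back into bit 0):
  0x40CC + 0xDE93 = 0x11F5F → wrap carry → 0x1F60
  0x1F60 + 0xB172 = 0x0D0D2
  0xD0D2 + 0x3653 = 0x10725 → wrap carry → 0x0726
  0x0726 + 0xA223 = 0x0A949
  0xA949 + 0x4272 = 0x0EBBB
  0xEBBB + 0xE8C8 = 0x1D483 → wrap carry → 0xD484
One's-complement sum = 0xD484.
Checksum = ~0xD484 & 0xFFFF = 0x2B7B.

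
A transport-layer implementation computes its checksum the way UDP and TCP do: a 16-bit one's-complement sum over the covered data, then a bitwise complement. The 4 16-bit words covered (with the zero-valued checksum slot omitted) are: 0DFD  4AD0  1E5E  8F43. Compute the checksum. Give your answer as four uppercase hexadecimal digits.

F990

One's-complement addition (fold any carry out of bit 15 back into bit 0):
  0x0DFD + 0x4AD0 = 0x058CD
  0x58CD + 0x1E5E = 0x0772B
  0x772B + 0x8F43 = 0x1066E → wrap carry → 0x066F
One's-complement sum = 0x066F.
Checksum = ~0x066F & 0xFFFF = 0xF990.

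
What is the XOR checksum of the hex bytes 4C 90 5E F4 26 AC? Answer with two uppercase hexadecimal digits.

XOR the bytes together:
  start with 0x4C
  0x4C ⊕ 0x90 = 0xDC
  0xDC ⊕ 0x5E = 0x82
  0x82 ⊕ 0xF4 = 0x76
  0x76 ⊕ 0x26 = 0x50
  0x50 ⊕ 0xAC = 0xFC

FC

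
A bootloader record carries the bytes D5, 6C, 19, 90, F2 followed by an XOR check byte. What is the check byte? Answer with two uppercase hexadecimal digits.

XOR the bytes together:
  start with 0xD5
  0xD5 ⊕ 0x6C = 0xB9
  0xB9 ⊕ 0x19 = 0xA0
  0xA0 ⊕ 0x90 = 0x30
  0x30 ⊕ 0xF2 = 0xC2

C2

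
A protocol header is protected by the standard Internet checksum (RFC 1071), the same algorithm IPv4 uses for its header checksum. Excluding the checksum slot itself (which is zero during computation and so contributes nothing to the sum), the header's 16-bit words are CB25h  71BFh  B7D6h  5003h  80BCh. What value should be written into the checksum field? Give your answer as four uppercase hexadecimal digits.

One's-complement addition (fold any carry out of bit 15 back into bit 0):
  0xCB25 + 0x71BF = 0x13CE4 → wrap carry → 0x3CE5
  0x3CE5 + 0xB7D6 = 0x0F4BB
  0xF4BB + 0x5003 = 0x144BE → wrap carry → 0x44BF
  0x44BF + 0x80BC = 0x0C57B
One's-complement sum = 0xC57B.
Checksum = ~0xC57B & 0xFFFF = 0x3A84.

3A84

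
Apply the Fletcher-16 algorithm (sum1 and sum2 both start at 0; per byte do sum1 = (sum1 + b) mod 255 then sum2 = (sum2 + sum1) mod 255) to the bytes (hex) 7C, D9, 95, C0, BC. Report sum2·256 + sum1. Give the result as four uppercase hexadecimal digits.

Running sums (mod 255):
  after byte 0 (7C): sum1=124, sum2=124
  after byte 1 (D9): sum1=86, sum2=210
  after byte 2 (95): sum1=235, sum2=190
  after byte 3 (C0): sum1=172, sum2=107
  after byte 4 (BC): sum1=105, sum2=212
Checksum = sum2·256 + sum1 = 212·256 + 105 = 54377 = 0xD469.

D469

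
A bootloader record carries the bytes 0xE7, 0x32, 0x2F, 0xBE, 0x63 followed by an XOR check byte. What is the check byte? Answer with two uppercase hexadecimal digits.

27

XOR the bytes together:
  start with 0xE7
  0xE7 ⊕ 0x32 = 0xD5
  0xD5 ⊕ 0x2F = 0xFA
  0xFA ⊕ 0xBE = 0x44
  0x44 ⊕ 0x63 = 0x27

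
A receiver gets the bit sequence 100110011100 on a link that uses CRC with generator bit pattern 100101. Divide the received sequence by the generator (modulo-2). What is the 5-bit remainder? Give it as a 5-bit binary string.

Modulo-2 division of 100110011100 by 100101:
  pos 0: 100110 XOR 100101 = 000011
  pos 4: 110111 XOR 100101 = 010010
  pos 5: 100100 XOR 100101 = 000001
Remainder = 00010 (nonzero — an error is detected).

00010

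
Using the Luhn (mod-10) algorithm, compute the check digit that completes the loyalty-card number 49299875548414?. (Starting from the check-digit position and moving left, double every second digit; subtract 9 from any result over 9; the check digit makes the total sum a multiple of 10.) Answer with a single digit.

Partial digits right→left: 4 1 4 8 4 5 5 7 8 9 9 2 9 4
Double every second digit counting from the check-digit position (so the 1st, 3rd, 5th, ... of the partial from the right).
  doubled (with −9 where >9): 8 8 8 1 7 9 9 → sum 50
  kept as-is: 1 8 5 7 9 2 4 → sum 36
Total = 50 + 36 = 86.
Check digit = (10 − (86 mod 10)) mod 10 = 4.

4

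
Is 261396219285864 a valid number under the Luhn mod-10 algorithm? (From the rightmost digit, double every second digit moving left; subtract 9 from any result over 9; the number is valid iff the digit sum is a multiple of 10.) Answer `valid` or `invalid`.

From the right, keep odd positions and double even positions (subtract 9 from any doubled value over 9):
  doubled (positions 2,4,...): 3 1 4 2 3 6 3 → sum 22
  kept (positions 1,3,...): 4 8 8 9 2 9 1 2 → sum 43
Total = 65.
65 mod 10 = 5, so the number is invalid.

invalid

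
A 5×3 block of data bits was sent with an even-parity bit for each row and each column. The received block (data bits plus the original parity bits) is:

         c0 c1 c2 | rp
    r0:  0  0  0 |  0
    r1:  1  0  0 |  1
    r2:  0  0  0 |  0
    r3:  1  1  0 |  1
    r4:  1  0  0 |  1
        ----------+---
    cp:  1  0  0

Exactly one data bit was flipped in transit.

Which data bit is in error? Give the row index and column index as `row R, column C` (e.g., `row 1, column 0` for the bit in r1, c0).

Recompute each row's even parity and compare to rp:
  r0: data parity 0, sent rp 0 → ok
  r1: data parity 1, sent rp 1 → ok
  r2: data parity 0, sent rp 0 → ok
  r3: data parity 0, sent rp 1 → mismatch
  r4: data parity 1, sent rp 1 → ok
Recompute each column's even parity and compare to cp:
  c0: data parity 1, sent cp 1 → ok
  c1: data parity 1, sent cp 0 → mismatch
  c2: data parity 0, sent cp 0 → ok
Exactly one row (r3) and one column (c1) fail → the flipped bit is at their intersection.

row 3, column 1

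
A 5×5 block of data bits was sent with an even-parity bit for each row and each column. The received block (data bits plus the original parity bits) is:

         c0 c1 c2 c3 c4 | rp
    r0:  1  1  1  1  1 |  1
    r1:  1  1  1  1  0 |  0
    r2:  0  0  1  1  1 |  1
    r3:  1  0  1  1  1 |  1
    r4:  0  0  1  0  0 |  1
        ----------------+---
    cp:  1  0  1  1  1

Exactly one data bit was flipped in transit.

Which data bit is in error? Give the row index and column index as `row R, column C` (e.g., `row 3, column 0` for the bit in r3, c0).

Recompute each row's even parity and compare to rp:
  r0: data parity 1, sent rp 1 → ok
  r1: data parity 0, sent rp 0 → ok
  r2: data parity 1, sent rp 1 → ok
  r3: data parity 0, sent rp 1 → mismatch
  r4: data parity 1, sent rp 1 → ok
Recompute each column's even parity and compare to cp:
  c0: data parity 1, sent cp 1 → ok
  c1: data parity 0, sent cp 0 → ok
  c2: data parity 1, sent cp 1 → ok
  c3: data parity 0, sent cp 1 → mismatch
  c4: data parity 1, sent cp 1 → ok
Exactly one row (r3) and one column (c3) fail → the flipped bit is at their intersection.

row 3, column 3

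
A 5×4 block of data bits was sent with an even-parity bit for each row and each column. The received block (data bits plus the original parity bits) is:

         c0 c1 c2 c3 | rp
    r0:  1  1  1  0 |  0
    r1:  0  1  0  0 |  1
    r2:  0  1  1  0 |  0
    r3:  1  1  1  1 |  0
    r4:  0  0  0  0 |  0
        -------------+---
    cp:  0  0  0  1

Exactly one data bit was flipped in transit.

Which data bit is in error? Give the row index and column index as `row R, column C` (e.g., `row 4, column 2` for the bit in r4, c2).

Recompute each row's even parity and compare to rp:
  r0: data parity 1, sent rp 0 → mismatch
  r1: data parity 1, sent rp 1 → ok
  r2: data parity 0, sent rp 0 → ok
  r3: data parity 0, sent rp 0 → ok
  r4: data parity 0, sent rp 0 → ok
Recompute each column's even parity and compare to cp:
  c0: data parity 0, sent cp 0 → ok
  c1: data parity 0, sent cp 0 → ok
  c2: data parity 1, sent cp 0 → mismatch
  c3: data parity 1, sent cp 1 → ok
Exactly one row (r0) and one column (c2) fail → the flipped bit is at their intersection.

row 0, column 2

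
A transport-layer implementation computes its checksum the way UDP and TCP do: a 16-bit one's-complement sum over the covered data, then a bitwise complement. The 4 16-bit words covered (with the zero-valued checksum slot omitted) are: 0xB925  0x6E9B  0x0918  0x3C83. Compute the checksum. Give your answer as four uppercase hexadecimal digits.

92A3

One's-complement addition (fold any carry out of bit 15 back into bit 0):
  0xB925 + 0x6E9B = 0x127C0 → wrap carry → 0x27C1
  0x27C1 + 0x0918 = 0x030D9
  0x30D9 + 0x3C83 = 0x06D5C
One's-complement sum = 0x6D5C.
Checksum = ~0x6D5C & 0xFFFF = 0x92A3.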